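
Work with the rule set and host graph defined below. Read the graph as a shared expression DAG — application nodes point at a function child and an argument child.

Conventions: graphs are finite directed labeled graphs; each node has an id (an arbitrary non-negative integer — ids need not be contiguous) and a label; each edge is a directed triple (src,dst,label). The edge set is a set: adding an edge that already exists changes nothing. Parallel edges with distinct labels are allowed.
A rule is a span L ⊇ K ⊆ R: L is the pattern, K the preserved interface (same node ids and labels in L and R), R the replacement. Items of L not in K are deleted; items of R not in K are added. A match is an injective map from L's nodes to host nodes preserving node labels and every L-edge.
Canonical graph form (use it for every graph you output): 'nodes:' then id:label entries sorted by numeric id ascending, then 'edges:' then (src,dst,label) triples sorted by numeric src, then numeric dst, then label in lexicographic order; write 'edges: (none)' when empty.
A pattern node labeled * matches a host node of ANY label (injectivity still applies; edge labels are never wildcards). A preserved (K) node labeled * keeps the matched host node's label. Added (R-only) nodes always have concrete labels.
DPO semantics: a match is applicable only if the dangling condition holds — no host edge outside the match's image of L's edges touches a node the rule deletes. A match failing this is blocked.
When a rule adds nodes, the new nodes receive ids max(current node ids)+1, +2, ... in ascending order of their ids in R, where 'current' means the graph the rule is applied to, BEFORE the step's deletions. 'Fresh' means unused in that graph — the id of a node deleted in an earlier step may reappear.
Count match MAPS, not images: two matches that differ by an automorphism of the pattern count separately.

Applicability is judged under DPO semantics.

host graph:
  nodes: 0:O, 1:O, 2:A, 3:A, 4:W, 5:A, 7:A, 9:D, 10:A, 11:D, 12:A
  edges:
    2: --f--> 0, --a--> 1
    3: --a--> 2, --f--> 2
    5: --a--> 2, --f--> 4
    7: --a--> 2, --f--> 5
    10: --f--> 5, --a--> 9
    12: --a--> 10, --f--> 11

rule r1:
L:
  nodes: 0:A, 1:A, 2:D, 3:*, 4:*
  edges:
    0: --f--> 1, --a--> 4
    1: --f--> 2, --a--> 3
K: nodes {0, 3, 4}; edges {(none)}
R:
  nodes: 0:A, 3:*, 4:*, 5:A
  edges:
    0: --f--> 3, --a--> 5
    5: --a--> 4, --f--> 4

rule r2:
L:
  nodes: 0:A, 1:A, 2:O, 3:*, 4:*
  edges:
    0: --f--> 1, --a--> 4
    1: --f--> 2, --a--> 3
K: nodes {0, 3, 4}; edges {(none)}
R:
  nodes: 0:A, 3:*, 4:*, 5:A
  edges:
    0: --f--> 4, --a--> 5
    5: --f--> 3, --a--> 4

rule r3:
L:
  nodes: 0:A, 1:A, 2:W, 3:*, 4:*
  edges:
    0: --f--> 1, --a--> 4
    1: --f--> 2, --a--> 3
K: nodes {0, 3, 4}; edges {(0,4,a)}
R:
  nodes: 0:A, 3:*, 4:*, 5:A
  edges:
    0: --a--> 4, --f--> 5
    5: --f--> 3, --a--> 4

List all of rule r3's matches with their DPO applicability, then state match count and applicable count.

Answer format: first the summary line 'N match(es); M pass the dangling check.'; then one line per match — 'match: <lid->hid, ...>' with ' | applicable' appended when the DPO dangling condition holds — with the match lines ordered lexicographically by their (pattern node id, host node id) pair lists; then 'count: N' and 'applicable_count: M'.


1 match(es); 0 pass the dangling check.
match: 0->10, 1->5, 2->4, 3->2, 4->9
count: 1
applicable_count: 0


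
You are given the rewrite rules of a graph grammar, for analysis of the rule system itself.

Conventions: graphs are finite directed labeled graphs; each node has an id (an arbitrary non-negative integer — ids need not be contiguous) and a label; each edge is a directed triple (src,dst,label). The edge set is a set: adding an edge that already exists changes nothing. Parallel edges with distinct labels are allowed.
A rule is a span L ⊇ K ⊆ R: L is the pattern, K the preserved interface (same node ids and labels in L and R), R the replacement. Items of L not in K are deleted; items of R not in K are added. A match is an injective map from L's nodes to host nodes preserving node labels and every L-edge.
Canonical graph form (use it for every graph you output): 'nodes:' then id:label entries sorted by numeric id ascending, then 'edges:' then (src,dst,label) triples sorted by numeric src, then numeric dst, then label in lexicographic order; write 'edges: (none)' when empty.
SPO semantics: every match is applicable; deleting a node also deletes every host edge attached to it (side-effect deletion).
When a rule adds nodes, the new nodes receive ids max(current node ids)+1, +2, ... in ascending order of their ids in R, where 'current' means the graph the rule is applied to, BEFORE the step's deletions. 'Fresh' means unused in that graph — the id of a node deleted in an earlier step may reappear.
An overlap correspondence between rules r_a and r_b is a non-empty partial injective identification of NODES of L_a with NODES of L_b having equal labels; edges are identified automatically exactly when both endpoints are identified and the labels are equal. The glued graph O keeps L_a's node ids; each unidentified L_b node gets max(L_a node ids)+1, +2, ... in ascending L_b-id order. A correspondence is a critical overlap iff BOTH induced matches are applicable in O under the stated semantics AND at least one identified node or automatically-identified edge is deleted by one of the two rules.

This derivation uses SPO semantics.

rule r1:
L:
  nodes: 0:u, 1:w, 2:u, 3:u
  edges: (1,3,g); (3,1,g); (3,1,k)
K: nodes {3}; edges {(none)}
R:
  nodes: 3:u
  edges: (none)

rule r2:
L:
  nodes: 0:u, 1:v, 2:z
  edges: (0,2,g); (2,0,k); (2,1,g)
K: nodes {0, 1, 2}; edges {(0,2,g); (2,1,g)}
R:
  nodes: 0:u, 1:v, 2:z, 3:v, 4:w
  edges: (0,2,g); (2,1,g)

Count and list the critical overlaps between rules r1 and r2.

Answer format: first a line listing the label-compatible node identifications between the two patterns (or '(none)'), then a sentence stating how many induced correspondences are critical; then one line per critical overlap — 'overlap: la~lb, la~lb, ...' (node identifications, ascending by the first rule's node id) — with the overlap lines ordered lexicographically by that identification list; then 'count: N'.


label-compatible node identifications between L(r1) and L(r2): 0~0, 2~0, 3~0
2 of the induced correspondences are critical overlaps of r1 and r2.
overlap: 0~0
overlap: 2~0
count: 2


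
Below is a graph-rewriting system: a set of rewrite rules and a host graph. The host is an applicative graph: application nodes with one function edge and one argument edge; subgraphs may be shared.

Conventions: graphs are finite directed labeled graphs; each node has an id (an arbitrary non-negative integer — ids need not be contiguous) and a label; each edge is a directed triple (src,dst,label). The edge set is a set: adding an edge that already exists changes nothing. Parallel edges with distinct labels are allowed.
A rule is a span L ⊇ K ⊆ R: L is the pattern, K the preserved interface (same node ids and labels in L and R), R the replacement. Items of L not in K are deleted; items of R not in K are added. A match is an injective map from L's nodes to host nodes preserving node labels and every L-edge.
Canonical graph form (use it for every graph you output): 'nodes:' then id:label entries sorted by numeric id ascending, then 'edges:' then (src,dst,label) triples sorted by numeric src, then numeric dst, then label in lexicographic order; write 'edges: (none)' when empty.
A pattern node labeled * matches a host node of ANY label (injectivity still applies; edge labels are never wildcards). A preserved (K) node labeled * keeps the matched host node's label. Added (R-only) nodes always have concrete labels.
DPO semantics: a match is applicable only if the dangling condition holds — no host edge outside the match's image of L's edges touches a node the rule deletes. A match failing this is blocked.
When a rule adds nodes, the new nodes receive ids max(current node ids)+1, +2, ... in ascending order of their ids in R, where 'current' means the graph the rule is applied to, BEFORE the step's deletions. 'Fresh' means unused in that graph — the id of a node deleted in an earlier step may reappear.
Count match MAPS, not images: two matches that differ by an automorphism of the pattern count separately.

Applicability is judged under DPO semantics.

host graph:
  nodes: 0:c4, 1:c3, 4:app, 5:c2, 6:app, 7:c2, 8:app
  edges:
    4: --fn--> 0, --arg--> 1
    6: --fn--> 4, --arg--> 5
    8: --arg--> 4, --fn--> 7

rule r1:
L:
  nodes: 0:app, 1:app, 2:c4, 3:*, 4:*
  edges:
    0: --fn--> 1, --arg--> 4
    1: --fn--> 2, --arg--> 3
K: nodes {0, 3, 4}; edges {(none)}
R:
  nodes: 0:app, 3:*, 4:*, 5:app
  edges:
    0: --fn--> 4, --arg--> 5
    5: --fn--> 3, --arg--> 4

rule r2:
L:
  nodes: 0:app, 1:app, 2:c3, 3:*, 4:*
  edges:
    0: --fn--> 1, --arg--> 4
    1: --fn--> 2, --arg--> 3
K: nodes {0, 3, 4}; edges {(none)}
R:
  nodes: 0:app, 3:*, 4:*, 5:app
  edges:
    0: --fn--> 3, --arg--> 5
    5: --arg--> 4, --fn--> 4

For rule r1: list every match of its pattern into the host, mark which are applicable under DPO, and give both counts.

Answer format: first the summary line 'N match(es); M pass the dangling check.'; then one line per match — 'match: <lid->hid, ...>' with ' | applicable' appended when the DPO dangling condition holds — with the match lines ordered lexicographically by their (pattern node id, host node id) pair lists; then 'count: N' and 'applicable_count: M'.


1 match(es); 0 pass the dangling check.
match: 0->6, 1->4, 2->0, 3->1, 4->5
count: 1
applicable_count: 0


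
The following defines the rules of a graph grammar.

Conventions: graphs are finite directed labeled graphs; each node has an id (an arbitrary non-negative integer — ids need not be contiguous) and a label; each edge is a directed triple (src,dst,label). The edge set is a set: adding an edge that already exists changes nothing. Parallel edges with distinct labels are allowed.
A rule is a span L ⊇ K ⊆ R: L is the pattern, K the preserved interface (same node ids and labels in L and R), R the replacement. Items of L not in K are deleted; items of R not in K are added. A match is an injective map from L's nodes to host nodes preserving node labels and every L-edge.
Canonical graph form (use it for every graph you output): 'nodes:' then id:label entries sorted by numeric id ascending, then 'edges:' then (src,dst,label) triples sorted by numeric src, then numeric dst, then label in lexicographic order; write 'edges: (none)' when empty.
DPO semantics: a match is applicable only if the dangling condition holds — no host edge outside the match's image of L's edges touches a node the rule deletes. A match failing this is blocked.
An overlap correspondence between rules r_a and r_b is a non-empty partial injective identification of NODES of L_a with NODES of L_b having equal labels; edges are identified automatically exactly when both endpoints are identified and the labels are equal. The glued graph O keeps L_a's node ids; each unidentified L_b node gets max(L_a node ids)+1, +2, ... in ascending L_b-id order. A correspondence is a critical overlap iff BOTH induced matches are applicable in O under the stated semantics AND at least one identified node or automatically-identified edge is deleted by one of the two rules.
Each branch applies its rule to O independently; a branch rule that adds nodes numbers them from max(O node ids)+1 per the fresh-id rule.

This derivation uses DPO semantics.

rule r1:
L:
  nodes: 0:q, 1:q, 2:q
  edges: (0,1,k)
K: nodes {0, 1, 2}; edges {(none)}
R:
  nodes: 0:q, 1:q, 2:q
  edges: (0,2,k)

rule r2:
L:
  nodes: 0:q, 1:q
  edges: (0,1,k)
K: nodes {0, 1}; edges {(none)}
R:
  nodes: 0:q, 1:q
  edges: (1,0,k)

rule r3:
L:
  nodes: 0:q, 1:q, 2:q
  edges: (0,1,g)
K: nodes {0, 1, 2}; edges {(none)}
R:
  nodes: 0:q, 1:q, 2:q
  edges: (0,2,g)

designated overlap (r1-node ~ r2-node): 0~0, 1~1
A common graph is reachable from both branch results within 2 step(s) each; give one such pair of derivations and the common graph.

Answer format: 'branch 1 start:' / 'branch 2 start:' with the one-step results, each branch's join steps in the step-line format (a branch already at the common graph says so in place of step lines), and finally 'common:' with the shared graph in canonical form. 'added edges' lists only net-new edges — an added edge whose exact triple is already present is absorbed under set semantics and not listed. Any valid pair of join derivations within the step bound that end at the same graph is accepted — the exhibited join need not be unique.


branch 1 start:
nodes: 0:q, 1:q, 2:q
edges: (0,2,k)
branch 2 start:
nodes: 0:q, 1:q, 2:q
edges: (1,0,k)
branch 1 step 1: rule r1; match: 0->0, 1->2, 2->1; deleted nodes (none); deleted edges (0,2,k); added nodes (none); added edges (0,1,k); result: nodes: 0:q, 1:q, 2:q edges: (0,1,k)
branch 2 step 1: rule r2; match: 0->1, 1->0; deleted nodes (none); deleted edges (1,0,k); added nodes (none); added edges (0,1,k); result: nodes: 0:q, 1:q, 2:q edges: (0,1,k)
common:
nodes: 0:q, 1:q, 2:q
edges: (0,1,k)


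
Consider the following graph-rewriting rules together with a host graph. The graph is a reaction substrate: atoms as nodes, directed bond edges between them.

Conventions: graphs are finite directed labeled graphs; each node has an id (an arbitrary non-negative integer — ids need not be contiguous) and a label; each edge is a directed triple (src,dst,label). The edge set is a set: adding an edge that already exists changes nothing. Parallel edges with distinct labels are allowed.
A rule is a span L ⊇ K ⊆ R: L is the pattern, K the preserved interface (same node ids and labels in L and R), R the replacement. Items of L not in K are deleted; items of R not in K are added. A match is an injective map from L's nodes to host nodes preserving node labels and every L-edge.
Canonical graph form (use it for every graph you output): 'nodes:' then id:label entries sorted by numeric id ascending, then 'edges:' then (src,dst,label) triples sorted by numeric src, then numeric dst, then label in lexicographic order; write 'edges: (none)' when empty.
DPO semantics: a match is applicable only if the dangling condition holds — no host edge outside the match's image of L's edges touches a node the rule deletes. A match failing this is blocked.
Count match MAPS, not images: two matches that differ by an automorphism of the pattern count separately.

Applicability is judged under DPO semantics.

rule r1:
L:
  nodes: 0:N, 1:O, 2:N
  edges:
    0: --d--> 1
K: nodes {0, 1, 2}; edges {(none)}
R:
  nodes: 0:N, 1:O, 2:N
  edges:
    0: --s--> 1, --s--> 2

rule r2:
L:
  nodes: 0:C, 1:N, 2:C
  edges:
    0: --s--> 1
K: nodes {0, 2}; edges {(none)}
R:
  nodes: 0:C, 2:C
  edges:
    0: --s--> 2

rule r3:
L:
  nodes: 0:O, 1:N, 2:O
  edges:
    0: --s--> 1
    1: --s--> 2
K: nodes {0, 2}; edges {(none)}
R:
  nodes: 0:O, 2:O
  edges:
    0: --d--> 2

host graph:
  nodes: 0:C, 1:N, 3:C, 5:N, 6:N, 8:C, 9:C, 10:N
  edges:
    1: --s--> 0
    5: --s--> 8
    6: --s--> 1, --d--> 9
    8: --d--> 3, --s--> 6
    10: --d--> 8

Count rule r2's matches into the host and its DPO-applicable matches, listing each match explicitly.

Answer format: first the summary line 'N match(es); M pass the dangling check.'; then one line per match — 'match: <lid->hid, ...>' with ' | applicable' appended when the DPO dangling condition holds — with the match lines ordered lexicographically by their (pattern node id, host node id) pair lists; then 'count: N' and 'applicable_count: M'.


3 match(es); 0 pass the dangling check.
match: 0->8, 1->6, 2->0
match: 0->8, 1->6, 2->3
match: 0->8, 1->6, 2->9
count: 3
applicable_count: 0


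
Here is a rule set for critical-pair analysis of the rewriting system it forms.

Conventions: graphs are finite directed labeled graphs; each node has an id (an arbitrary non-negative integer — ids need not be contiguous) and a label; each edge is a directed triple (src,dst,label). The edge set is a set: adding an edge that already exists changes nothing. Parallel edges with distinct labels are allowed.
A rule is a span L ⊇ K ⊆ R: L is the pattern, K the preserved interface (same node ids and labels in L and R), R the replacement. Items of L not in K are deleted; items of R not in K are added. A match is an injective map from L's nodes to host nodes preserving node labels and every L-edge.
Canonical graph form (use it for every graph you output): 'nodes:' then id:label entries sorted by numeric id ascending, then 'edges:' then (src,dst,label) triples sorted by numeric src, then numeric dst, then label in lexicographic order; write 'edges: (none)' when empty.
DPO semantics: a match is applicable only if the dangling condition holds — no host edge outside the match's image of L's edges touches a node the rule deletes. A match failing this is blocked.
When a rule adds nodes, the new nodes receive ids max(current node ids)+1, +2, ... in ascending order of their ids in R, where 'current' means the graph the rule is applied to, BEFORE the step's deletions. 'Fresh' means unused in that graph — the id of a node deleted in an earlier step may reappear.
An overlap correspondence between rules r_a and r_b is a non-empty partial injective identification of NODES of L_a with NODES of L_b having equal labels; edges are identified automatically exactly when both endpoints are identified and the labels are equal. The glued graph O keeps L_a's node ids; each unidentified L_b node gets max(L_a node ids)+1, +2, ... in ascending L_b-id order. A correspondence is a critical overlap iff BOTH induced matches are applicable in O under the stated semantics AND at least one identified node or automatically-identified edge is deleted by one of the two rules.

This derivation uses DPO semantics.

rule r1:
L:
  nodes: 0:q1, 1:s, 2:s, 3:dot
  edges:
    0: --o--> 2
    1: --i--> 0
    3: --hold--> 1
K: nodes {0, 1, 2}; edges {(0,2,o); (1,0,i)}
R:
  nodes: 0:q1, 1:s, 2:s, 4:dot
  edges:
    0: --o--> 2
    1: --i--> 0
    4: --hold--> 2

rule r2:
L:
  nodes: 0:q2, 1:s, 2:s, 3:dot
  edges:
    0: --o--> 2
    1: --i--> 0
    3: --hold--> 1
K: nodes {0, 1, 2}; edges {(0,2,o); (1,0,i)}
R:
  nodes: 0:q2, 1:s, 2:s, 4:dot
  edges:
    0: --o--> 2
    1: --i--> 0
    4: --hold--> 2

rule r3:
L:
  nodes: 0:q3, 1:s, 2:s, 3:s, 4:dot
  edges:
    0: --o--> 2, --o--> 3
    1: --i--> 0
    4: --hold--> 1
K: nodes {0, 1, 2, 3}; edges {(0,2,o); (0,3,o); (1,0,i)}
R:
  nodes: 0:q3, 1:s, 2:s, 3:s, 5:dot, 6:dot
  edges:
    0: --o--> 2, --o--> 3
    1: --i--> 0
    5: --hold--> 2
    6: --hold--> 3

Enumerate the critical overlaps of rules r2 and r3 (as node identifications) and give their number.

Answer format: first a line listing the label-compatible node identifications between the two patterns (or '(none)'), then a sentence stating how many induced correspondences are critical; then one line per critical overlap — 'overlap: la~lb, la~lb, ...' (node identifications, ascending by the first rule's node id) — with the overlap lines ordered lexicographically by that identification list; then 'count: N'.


label-compatible node identifications between L(r2) and L(r3): 1~1, 1~2, 1~3, 2~1, 2~2, 2~3, 3~4
3 of the induced correspondences are critical overlaps of r2 and r3.
overlap: 1~1, 2~2, 3~4
overlap: 1~1, 2~3, 3~4
overlap: 1~1, 3~4
count: 3


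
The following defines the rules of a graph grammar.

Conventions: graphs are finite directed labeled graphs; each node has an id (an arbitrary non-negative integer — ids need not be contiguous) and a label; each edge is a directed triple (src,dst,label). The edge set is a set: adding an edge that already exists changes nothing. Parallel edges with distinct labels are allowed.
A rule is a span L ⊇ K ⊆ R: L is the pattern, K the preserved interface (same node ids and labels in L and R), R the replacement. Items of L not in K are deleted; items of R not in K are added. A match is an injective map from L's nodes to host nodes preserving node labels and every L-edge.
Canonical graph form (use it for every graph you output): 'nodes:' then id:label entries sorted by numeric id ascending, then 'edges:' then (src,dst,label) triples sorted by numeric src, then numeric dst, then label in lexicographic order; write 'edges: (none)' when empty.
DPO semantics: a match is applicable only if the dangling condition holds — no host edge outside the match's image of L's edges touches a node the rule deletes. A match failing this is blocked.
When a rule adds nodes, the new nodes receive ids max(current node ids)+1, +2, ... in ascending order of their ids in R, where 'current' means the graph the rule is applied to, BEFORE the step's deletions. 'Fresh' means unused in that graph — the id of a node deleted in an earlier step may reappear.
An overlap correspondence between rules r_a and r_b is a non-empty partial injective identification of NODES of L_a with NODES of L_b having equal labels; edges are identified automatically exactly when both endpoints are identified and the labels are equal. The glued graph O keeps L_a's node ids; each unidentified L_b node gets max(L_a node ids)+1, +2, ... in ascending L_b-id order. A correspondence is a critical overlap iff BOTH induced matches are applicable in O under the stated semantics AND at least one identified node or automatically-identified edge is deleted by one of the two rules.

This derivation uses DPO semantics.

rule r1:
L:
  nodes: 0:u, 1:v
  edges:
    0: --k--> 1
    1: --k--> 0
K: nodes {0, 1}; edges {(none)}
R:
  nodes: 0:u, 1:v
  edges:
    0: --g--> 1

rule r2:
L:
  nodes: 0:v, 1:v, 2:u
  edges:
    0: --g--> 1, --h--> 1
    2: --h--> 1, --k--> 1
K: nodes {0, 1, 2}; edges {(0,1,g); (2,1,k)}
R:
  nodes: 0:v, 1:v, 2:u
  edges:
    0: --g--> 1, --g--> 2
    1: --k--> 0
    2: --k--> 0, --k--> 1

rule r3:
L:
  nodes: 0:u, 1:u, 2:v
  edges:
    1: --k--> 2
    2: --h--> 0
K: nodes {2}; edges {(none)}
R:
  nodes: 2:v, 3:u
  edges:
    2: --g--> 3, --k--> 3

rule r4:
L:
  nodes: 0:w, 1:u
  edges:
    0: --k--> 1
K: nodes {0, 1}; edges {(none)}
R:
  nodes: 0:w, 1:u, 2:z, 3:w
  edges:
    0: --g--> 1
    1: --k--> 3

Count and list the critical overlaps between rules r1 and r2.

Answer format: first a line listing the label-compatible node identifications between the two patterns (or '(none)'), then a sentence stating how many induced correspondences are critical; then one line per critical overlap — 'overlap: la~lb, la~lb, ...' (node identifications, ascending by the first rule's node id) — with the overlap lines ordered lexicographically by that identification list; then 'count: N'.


label-compatible node identifications between L(r1) and L(r2): 0~2, 1~0, 1~1
1 of the induced correspondences is a critical overlap of r1 and r2.
overlap: 0~2, 1~1
count: 1


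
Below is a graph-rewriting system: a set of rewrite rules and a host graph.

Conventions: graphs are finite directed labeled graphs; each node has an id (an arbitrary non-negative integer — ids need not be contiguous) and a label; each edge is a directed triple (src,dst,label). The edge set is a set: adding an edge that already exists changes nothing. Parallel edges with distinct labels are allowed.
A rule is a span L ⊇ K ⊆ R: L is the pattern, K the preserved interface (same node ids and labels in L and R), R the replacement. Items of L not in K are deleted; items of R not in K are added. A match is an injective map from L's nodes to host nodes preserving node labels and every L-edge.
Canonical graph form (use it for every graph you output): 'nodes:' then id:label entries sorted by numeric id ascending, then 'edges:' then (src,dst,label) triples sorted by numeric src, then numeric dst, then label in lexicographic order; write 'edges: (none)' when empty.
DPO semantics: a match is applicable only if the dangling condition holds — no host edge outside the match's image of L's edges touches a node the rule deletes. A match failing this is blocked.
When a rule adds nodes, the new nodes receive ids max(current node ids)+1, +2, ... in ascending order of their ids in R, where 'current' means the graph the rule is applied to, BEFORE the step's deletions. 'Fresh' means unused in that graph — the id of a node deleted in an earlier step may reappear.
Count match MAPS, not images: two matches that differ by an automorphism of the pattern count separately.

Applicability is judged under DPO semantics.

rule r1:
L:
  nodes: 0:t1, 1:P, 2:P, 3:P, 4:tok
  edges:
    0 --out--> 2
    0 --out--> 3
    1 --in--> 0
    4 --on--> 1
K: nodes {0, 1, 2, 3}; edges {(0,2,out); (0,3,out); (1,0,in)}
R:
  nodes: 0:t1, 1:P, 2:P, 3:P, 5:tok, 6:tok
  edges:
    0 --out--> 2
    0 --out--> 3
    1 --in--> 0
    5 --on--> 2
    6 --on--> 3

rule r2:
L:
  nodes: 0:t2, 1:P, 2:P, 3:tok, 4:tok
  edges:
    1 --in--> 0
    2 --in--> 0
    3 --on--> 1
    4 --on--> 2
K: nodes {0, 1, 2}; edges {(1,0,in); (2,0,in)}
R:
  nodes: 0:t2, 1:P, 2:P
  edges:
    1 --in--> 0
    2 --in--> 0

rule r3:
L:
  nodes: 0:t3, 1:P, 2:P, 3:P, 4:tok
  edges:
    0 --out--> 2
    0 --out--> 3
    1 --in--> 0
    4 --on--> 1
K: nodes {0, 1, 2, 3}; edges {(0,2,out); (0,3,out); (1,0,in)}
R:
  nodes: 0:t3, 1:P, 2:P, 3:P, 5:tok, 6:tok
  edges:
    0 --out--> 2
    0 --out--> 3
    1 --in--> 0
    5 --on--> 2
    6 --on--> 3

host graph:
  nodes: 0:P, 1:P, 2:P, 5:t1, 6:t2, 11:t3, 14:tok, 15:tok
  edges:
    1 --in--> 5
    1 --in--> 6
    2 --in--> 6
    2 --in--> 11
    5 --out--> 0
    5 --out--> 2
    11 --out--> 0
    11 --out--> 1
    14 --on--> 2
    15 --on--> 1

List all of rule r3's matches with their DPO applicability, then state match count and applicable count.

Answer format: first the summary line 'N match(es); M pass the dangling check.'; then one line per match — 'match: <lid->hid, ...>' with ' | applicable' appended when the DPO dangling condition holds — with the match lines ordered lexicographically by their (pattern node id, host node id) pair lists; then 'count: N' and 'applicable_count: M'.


2 match(es); 2 pass the dangling check.
match: 0->11, 1->2, 2->0, 3->1, 4->14 | applicable
match: 0->11, 1->2, 2->1, 3->0, 4->14 | applicable
count: 2
applicable_count: 2


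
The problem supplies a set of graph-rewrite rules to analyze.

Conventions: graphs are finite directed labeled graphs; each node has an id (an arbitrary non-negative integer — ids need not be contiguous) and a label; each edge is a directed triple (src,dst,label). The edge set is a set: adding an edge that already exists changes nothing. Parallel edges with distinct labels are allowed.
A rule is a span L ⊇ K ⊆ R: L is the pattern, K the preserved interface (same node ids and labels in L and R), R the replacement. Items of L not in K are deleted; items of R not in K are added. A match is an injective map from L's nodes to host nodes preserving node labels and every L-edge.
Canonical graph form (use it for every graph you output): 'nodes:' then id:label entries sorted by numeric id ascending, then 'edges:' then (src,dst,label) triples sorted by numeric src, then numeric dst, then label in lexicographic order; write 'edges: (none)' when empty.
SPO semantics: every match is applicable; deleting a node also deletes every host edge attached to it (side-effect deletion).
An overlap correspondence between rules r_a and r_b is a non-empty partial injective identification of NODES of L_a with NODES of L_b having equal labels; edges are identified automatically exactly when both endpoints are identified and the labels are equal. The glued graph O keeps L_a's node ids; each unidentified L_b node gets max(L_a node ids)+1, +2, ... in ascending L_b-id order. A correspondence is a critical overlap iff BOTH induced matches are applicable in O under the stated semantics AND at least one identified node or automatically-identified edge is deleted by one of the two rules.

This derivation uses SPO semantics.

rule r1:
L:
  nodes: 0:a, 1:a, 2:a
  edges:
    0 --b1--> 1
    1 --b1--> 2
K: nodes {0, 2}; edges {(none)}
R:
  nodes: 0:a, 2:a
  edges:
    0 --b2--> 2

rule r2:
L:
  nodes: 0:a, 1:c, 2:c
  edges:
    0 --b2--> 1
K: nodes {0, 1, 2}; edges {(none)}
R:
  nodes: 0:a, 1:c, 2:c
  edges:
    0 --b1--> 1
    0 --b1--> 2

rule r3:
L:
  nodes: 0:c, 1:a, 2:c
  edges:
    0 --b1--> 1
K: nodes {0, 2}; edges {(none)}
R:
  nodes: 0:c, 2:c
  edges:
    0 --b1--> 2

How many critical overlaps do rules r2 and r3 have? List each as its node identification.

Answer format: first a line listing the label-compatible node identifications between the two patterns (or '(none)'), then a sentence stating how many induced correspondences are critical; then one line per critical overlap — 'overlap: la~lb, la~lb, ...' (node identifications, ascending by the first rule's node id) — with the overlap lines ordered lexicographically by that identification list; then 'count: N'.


label-compatible node identifications between L(r2) and L(r3): 0~1, 1~0, 1~2, 2~0, 2~2
7 of the induced correspondences are critical overlaps of r2 and r3.
overlap: 0~1
overlap: 0~1, 1~0
overlap: 0~1, 1~0, 2~2
overlap: 0~1, 1~2
overlap: 0~1, 1~2, 2~0
overlap: 0~1, 2~0
overlap: 0~1, 2~2
count: 7


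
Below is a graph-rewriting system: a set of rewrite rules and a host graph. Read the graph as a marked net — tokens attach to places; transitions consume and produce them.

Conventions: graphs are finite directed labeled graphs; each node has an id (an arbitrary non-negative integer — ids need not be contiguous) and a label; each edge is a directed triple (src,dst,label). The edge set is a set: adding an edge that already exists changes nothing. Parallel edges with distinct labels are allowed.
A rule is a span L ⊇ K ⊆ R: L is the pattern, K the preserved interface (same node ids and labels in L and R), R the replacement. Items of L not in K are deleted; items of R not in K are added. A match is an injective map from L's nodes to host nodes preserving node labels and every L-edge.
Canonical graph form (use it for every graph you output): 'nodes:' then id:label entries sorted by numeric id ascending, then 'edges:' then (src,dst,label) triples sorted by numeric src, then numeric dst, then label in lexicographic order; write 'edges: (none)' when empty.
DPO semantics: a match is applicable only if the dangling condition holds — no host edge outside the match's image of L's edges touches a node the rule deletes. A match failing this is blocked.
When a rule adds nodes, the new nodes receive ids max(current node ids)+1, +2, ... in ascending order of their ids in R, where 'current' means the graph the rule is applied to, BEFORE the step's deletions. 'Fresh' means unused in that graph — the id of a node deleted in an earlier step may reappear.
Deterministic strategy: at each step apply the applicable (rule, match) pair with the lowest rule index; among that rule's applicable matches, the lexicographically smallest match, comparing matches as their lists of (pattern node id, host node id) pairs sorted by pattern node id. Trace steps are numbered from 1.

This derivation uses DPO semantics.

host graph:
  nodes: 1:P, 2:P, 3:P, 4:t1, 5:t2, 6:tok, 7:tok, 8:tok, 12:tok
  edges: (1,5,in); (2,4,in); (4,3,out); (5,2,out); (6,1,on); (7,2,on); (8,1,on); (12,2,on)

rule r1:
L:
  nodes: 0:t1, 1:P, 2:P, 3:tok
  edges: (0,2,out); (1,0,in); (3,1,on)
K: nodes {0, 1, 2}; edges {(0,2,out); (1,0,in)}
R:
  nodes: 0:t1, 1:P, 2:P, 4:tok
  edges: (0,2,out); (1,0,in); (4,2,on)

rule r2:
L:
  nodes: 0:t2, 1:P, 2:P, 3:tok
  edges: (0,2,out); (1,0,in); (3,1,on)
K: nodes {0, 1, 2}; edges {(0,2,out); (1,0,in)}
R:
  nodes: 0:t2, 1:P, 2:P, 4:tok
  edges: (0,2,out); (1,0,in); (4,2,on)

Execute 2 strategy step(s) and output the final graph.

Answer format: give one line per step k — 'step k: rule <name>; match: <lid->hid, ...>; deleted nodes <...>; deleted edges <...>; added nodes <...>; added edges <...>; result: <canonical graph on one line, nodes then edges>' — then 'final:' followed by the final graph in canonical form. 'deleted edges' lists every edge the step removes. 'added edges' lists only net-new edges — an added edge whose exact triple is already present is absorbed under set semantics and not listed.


step 1: rule r1; match: 0->4, 1->2, 2->3, 3->7; deleted nodes 7; deleted edges (7,2,on); added nodes 13; added edges (13,3,on); result: nodes: 1:P, 2:P, 3:P, 4:t1, 5:t2, 6:tok, 8:tok, 12:tok, 13:tok edges: (1,5,in); (2,4,in); (4,3,out); (5,2,out); (6,1,on); (8,1,on); (12,2,on); (13,3,on)
step 2: rule r1; match: 0->4, 1->2, 2->3, 3->12; deleted nodes 12; deleted edges (12,2,on); added nodes 14; added edges (14,3,on); result: nodes: 1:P, 2:P, 3:P, 4:t1, 5:t2, 6:tok, 8:tok, 13:tok, 14:tok edges: (1,5,in); (2,4,in); (4,3,out); (5,2,out); (6,1,on); (8,1,on); (13,3,on); (14,3,on)
final:
nodes: 1:P, 2:P, 3:P, 4:t1, 5:t2, 6:tok, 8:tok, 13:tok, 14:tok
edges: (1,5,in); (2,4,in); (4,3,out); (5,2,out); (6,1,on); (8,1,on); (13,3,on); (14,3,on)


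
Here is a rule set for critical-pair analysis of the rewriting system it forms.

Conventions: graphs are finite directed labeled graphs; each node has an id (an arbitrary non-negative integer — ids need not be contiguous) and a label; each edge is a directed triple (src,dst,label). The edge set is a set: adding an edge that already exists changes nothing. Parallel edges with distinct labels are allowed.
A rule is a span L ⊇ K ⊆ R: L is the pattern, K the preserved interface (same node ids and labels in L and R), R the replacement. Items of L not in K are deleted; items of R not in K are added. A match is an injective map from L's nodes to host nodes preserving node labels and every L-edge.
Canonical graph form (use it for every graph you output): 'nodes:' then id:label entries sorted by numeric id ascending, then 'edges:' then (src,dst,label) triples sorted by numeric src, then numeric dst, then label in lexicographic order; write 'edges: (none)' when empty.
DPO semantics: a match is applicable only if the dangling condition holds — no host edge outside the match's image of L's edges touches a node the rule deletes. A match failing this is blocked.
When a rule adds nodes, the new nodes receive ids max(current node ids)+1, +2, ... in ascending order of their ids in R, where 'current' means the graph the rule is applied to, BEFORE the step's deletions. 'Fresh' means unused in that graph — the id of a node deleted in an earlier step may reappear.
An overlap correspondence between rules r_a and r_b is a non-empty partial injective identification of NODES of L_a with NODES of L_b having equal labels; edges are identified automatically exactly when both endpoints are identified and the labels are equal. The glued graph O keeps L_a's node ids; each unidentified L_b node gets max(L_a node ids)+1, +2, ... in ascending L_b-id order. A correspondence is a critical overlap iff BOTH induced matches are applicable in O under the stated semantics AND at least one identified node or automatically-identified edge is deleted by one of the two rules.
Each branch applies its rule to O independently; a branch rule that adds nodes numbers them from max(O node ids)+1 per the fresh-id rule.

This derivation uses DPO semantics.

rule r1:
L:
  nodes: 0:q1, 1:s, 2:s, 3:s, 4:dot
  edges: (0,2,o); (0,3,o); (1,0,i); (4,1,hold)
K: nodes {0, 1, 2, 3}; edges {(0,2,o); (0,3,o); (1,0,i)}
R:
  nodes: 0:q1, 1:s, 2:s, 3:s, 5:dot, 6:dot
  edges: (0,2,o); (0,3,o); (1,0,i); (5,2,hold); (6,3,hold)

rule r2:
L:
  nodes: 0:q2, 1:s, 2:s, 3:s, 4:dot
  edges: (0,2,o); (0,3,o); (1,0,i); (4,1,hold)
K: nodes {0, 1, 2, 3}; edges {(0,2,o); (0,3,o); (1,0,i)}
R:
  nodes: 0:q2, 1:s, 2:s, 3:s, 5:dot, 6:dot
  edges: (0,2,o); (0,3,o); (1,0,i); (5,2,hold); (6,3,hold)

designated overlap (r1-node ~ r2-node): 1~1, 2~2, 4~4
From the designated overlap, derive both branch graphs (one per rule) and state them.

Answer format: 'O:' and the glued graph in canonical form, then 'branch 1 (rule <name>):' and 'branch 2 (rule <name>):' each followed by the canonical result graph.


O:
nodes: 0:q1, 1:s, 2:s, 3:s, 4:dot, 5:q2, 6:s
edges: (0,2,o); (0,3,o); (1,0,i); (1,5,i); (4,1,hold); (5,2,o); (5,6,o)
branch 1 (rule r1):
nodes: 0:q1, 1:s, 2:s, 3:s, 5:q2, 6:s, 7:dot, 8:dot
edges: (0,2,o); (0,3,o); (1,0,i); (1,5,i); (5,2,o); (5,6,o); (7,2,hold); (8,3,hold)
branch 2 (rule r2):
nodes: 0:q1, 1:s, 2:s, 3:s, 5:q2, 6:s, 7:dot, 8:dot
edges: (0,2,o); (0,3,o); (1,0,i); (1,5,i); (5,2,o); (5,6,o); (7,2,hold); (8,6,hold)


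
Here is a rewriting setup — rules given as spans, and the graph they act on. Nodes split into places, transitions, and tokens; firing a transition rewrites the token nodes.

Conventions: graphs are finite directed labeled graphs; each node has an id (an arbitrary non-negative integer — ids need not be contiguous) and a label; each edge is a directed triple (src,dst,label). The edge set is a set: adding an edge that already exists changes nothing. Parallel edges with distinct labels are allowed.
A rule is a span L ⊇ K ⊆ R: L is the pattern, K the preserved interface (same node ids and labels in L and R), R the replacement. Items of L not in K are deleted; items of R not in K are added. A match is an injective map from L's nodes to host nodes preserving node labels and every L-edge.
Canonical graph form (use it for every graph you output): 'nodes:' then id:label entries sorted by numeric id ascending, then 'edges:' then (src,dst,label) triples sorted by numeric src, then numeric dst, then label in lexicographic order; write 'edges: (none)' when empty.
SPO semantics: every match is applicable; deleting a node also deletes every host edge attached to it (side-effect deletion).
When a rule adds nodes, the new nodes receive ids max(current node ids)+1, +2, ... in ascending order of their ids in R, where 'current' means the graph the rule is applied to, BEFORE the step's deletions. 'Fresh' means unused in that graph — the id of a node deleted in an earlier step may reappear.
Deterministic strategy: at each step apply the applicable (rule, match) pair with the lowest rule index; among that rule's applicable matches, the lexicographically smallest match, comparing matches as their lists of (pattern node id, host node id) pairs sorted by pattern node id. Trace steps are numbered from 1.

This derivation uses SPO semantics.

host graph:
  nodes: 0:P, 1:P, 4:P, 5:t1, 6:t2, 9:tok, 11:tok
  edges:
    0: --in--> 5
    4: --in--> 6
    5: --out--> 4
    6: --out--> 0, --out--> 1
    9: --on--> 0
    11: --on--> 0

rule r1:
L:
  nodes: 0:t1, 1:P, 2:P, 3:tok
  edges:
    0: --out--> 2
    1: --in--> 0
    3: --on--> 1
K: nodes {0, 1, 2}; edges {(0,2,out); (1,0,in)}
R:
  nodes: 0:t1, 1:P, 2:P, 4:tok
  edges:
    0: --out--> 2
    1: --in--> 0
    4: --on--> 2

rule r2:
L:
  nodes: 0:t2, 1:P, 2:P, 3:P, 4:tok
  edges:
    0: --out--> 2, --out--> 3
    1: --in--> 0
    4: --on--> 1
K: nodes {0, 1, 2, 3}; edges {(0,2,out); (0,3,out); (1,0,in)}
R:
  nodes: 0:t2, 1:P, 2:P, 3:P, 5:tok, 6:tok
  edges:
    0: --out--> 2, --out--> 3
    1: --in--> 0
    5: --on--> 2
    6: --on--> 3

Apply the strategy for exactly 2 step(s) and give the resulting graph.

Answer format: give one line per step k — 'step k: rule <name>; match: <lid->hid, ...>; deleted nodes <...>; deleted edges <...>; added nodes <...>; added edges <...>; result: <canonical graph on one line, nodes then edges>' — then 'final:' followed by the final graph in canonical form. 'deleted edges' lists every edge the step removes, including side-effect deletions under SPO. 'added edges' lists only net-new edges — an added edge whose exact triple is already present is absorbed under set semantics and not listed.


step 1: rule r1; match: 0->5, 1->0, 2->4, 3->9; deleted nodes 9; deleted edges (9,0,on); added nodes 12; added edges (12,4,on); result: nodes: 0:P, 1:P, 4:P, 5:t1, 6:t2, 11:tok, 12:tok edges: (0,5,in); (4,6,in); (5,4,out); (6,0,out); (6,1,out); (11,0,on); (12,4,on)
step 2: rule r1; match: 0->5, 1->0, 2->4, 3->11; deleted nodes 11; deleted edges (11,0,on); added nodes 13; added edges (13,4,on); result: nodes: 0:P, 1:P, 4:P, 5:t1, 6:t2, 12:tok, 13:tok edges: (0,5,in); (4,6,in); (5,4,out); (6,0,out); (6,1,out); (12,4,on); (13,4,on)
final:
nodes: 0:P, 1:P, 4:P, 5:t1, 6:t2, 12:tok, 13:tok
edges: (0,5,in); (4,6,in); (5,4,out); (6,0,out); (6,1,out); (12,4,on); (13,4,on)


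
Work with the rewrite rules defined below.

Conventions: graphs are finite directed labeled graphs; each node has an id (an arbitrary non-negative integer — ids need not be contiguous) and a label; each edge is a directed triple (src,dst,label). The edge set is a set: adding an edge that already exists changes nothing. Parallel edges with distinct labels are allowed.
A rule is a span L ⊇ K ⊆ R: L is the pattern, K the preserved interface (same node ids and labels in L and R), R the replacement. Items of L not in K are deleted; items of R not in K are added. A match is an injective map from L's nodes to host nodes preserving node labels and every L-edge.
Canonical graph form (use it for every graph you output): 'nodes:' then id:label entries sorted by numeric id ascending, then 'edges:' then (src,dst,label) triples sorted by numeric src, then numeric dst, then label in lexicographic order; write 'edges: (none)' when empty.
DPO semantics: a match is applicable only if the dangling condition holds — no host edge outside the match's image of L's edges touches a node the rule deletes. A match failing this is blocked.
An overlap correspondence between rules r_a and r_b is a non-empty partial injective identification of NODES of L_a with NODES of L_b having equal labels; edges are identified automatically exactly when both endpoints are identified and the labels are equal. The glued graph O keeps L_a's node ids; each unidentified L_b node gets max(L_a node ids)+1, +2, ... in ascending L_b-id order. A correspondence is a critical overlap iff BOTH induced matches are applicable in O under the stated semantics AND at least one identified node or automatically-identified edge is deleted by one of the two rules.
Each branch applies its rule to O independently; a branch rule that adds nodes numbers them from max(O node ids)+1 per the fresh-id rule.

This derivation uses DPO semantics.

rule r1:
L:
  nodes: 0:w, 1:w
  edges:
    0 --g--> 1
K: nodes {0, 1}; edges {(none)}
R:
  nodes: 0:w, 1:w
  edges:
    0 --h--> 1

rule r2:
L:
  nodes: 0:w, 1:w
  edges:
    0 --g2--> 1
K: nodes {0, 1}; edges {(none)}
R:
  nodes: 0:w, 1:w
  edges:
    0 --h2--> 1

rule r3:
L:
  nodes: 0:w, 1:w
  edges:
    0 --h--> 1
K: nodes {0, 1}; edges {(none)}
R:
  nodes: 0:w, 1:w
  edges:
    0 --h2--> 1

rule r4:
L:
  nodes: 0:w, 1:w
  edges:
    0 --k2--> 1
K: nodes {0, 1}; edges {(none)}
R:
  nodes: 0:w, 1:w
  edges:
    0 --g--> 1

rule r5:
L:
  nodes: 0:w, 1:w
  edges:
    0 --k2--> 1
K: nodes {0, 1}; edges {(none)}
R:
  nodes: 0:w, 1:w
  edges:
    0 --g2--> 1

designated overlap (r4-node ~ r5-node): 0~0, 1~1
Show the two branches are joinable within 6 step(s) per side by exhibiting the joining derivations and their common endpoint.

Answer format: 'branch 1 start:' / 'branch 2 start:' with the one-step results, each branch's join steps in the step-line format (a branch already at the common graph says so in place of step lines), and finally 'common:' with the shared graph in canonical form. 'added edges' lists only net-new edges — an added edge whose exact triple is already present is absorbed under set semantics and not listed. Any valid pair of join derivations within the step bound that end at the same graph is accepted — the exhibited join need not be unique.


branch 1 start:
nodes: 0:w, 1:w
edges: (0,1,g)
branch 2 start:
nodes: 0:w, 1:w
edges: (0,1,g2)
branch 1 step 1: rule r1; match: 0->0, 1->1; deleted nodes (none); deleted edges (0,1,g); added nodes (none); added edges (0,1,h); result: nodes: 0:w, 1:w edges: (0,1,h)
branch 1 step 2: rule r3; match: 0->0, 1->1; deleted nodes (none); deleted edges (0,1,h); added nodes (none); added edges (0,1,h2); result: nodes: 0:w, 1:w edges: (0,1,h2)
branch 2 step 1: rule r2; match: 0->0, 1->1; deleted nodes (none); deleted edges (0,1,g2); added nodes (none); added edges (0,1,h2); result: nodes: 0:w, 1:w edges: (0,1,h2)
common:
nodes: 0:w, 1:w
edges: (0,1,h2)
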